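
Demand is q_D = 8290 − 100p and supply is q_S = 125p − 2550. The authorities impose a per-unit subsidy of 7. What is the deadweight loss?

In inverse form: demand p = 82.9 − 0.01q, supply p = 20.4 + 0.008q.
Competitive equilibrium: 82.9 − 0.01q = 20.4 + 0.008q → q* = 3472.2222, p* = 48.1778.
The subsidy lowers effective supply by 7: p = 13.4 + 0.008q.
New quantity: 82.9 − 0.01q = 13.4 + 0.008q → q' = 3861.1111.
Overproduction Δq = 3861.1111 − 3472.2222 = 388.8889; wedge = subsidy = 7.
Deadweight loss = ½ × 388.8889 × 7 = 1361.11.

1361.11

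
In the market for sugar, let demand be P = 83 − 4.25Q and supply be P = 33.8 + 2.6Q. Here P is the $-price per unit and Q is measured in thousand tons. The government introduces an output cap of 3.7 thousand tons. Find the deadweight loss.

$41.54 thousand

Competitive equilibrium: 83 − 4.25Q = 33.8 + 2.6Q → Q* = 7.1825, P* = 52.4745.
At Q = 3.7: demand price = 83 − 4.25·3.7 = 67.275; supply price = 33.8 + 2.6·3.7 = 43.42.
ΔQ = 7.1825 − 3.7 = 3.4825; wedge = 67.275 − 43.42 = 23.855.
Deadweight loss = ½ × 3.4825 × 23.855 = $41.54 thousand.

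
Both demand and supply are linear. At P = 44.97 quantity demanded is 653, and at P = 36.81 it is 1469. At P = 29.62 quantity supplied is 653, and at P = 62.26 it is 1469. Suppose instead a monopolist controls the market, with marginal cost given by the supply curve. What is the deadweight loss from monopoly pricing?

Demand slope = (36.81 − 44.97)/(1469 − 653) = −0.01, so P = 51.5 − 0.01Q.
Supply slope = (62.26 − 29.62)/(1469 − 653) = 0.04, so P = 3.5 + 0.04Q.
Competitive equilibrium: 51.5 − 0.01Q = 3.5 + 0.04Q → Q* = 960, P* = 41.9.
Marginal revenue: MR = 51.5 − 0.02Q. Set MR = MC: 51.5 − 0.02Q = 3.5 + 0.04Q → Q_m = 800.
Price P_m = 51.5 − 0.01·800 = 43.5; MC(Q_m) = 3.5 + 0.04·800 = 35.5.
Competitive Q* = 960, so ΔQ = 160; wedge = 43.5 − 35.5 = 8.
The triangle = ½ × 160 × 8 = 640.

640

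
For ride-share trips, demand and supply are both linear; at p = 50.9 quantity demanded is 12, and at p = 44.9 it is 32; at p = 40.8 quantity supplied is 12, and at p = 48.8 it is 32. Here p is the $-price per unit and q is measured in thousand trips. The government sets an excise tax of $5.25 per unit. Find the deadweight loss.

Demand slope = (44.9 − 50.9)/(32 − 12) = −0.3, so p = 54.5 − 0.3q.
Supply slope = (48.8 − 40.8)/(32 − 12) = 0.4, so p = 36 + 0.4q.
Competitive equilibrium: 54.5 − 0.3q = 36 + 0.4q → q* = 26.4286, p* = 46.5714.
With the tax, the buyer price exceeds the seller price by 5.25: (54.5 − 0.3q) − (36 + 0.4q) = 5.25 → q' = 18.9286.
Δq = 26.4286 − 18.9286 = 7.5; the wedge equals the tax, 5.25.
DWL = ½ × 7.5 × 5.25 = $19.69 thousand.

$19.69 thousand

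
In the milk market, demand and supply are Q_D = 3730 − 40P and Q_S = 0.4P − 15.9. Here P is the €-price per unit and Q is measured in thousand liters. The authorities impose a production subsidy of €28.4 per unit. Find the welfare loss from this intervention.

€159.71 thousand

In inverse form: demand P = 93.25 − 0.025Q, supply P = 39.75 + 2.5Q.
Competitive equilibrium: 93.25 − 0.025Q = 39.75 + 2.5Q → Q* = 21.1881, P* = 92.7203.
The subsidy lowers effective supply by 28.4: P = 11.35 + 2.5Q.
New quantity: 93.25 − 0.025Q = 11.35 + 2.5Q → Q' = 32.4356.
Overproduction ΔQ = 32.4356 − 21.1881 = 11.2475; wedge = subsidy = 28.4.
Deadweight loss = ½ × 11.2475 × 28.4 = €159.71 thousand.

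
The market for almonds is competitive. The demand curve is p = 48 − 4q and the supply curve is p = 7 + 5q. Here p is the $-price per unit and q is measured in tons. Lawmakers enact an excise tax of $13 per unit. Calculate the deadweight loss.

$9.39

Competitive equilibrium: 48 − 4q = 7 + 5q → q* = 4.5556, p* = 29.7778.
With the tax, the buyer price exceeds the seller price by 13: (48 − 4q) − (7 + 5q) = 13 → q' = 3.1111.
Δq = 4.5556 − 3.1111 = 1.4445; the wedge equals the tax, 13.
Welfare loss = ½ × 1.4445 × 13 = $9.39.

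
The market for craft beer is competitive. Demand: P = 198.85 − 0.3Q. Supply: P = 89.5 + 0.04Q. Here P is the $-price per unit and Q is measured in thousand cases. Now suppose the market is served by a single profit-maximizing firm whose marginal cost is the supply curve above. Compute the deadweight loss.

Competitive equilibrium: 198.85 − 0.3Q = 89.5 + 0.04Q → Q* = 321.6176, P* = 102.3647.
Marginal revenue: MR = 198.85 − 0.6Q. Set MR = MC: 198.85 − 0.6Q = 89.5 + 0.04Q → Q_m = 170.8594.
Price P_m = 198.85 − 0.3·170.8594 = 147.5922; MC(Q_m) = 89.5 + 0.04·170.8594 = 96.3344.
Competitive Q* = 321.6176, so ΔQ = 150.7582; wedge = 147.5922 − 96.3344 = 51.2578.
Deadweight loss = ½ × 150.7582 × 51.2578 = $3863.77 thousand.

$3863.77 thousand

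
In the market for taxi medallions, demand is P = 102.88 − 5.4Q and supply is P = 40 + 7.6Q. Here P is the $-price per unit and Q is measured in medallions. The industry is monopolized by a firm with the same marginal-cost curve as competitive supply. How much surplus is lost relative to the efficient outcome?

$13.10

Competitive equilibrium: 102.88 − 5.4Q = 40 + 7.6Q → Q* = 4.8369, P* = 76.7606.
Marginal revenue: MR = 102.88 − 10.8Q. Set MR = MC: 102.88 − 10.8Q = 40 + 7.6Q → Q_m = 3.4174.
Price P_m = 102.88 − 5.4·3.4174 = 84.426; MC(Q_m) = 40 + 7.6·3.4174 = 65.9722.
Competitive Q* = 4.8369, so ΔQ = 1.4195; wedge = 84.426 − 65.9722 = 18.4538.
Deadweight loss = ½ × 1.4195 × 18.4538 = $13.10.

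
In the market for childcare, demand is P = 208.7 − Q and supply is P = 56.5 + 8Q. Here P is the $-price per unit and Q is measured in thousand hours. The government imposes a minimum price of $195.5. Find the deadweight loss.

Competitive equilibrium: 208.7 − Q = 56.5 + 8Q → Q* = 16.9111, P* = 191.7889.
At the floor P = 195.5, quantity demanded = (208.7 − 195.5)/1 = 13.2.
Sellers' marginal cost at Q' = 13.2: 56.5 + 8·13.2 = 162.1.
ΔQ = 16.9111 − 13.2 = 3.7111; wedge = 195.5 − 162.1 = 33.4.
Welfare loss = ½ × 3.7111 × 33.4 = $61.98 thousand.

$61.98 thousand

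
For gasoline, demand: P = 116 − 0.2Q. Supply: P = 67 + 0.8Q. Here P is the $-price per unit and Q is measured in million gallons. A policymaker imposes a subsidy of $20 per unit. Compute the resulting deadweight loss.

Competitive equilibrium: 116 − 0.2Q = 67 + 0.8Q → Q* = 49, P* = 106.2.
The subsidy lowers effective supply by 20: P = 47 + 0.8Q.
New quantity: 116 − 0.2Q = 47 + 0.8Q → Q' = 69.
Overproduction ΔQ = 69 − 49 = 20; wedge = subsidy = 20.
Welfare loss = ½ × 20 × 20 = $200 million.

$200 million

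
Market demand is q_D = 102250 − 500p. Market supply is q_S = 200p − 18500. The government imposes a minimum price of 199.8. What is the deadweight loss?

In inverse form: demand p = 204.5 − 0.002q, supply p = 92.5 + 0.005q.
Competitive equilibrium: 204.5 − 0.002q = 92.5 + 0.005q → q* = 16000, p* = 172.5.
At the floor p = 199.8, quantity demanded = (204.5 − 199.8)/0.002 = 2350.
Sellers' marginal cost at q' = 2350: 92.5 + 0.005·2350 = 104.25.
Δq = 16000 − 2350 = 13650; wedge = 199.8 − 104.25 = 95.55.
Welfare loss = ½ × 13650 × 95.55 = 652128.75.

652128.75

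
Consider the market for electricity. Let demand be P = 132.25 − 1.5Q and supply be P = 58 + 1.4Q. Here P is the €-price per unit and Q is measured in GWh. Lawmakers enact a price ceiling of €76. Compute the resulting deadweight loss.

Competitive equilibrium: 132.25 − 1.5Q = 58 + 1.4Q → Q* = 25.6034, P* = 93.8448.
At the ceiling P = 76, quantity supplied = (76 − 58)/1.4 = 12.8571.
Willingness to pay at Q' = 12.8571: 132.25 − 1.5·12.8571 = 112.9644.
ΔQ = 25.6034 − 12.8571 = 12.7463; wedge = 112.9644 − 76 = 36.9644.
Welfare loss = ½ × 12.7463 × 36.9644 = €235.58.

€235.58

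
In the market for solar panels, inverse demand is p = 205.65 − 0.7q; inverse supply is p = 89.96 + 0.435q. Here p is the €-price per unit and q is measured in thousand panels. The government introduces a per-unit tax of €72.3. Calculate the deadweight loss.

€2302.77 thousand

Competitive equilibrium: 205.65 − 0.7q = 89.96 + 0.435q → q* = 101.9295, p* = 134.2993.
With the tax, the buyer price exceeds the seller price by 72.3: (205.65 − 0.7q) − (89.96 + 0.435q) = 72.3 → q' = 38.2291.
Δq = 101.9295 − 38.2291 = 63.7004; the wedge equals the tax, 72.3.
The triangle = ½ × 63.7004 × 72.3 = €2302.77 thousand.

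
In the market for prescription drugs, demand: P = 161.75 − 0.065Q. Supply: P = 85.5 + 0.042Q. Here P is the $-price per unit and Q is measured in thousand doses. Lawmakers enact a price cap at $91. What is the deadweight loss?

Competitive equilibrium: 161.75 − 0.065Q = 85.5 + 0.042Q → Q* = 712.6168, P* = 115.4299.
At the ceiling P = 91, quantity supplied = (91 − 85.5)/0.042 = 130.9524.
Willingness to pay at Q' = 130.9524: 161.75 − 0.065·130.9524 = 153.2381.
ΔQ = 712.6168 − 130.9524 = 581.6644; wedge = 153.2381 − 91 = 62.2381.
Welfare loss = ½ × 581.6644 × 62.2381 = $18100.84 thousand.

$18100.84 thousand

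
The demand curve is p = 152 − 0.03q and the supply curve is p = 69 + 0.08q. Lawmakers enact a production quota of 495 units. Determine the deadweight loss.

3705.01

Competitive equilibrium: 152 − 0.03q = 69 + 0.08q → q* = 754.5455, p* = 129.3636.
At q = 495: demand price = 152 − 0.03·495 = 137.15; supply price = 69 + 0.08·495 = 108.6.
Δq = 754.5455 − 495 = 259.5455; wedge = 137.15 − 108.6 = 28.55.
The triangle = ½ × 259.5455 × 28.55 = 3705.01.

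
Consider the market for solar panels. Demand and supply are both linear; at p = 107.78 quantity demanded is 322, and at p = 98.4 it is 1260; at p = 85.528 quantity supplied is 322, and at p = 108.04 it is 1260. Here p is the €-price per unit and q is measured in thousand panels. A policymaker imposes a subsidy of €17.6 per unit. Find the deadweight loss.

Demand slope = (98.4 − 107.78)/(1260 − 322) = −0.01, so p = 111 − 0.01q.
Supply slope = (108.04 − 85.528)/(1260 − 322) = 0.024, so p = 77.8 + 0.024q.
Competitive equilibrium: 111 − 0.01q = 77.8 + 0.024q → q* = 976.4706, p* = 101.2353.
The subsidy lowers effective supply by 17.6: p = 60.2 + 0.024q.
New quantity: 111 − 0.01q = 60.2 + 0.024q → q' = 1494.1176.
Overproduction Δq = 1494.1176 − 976.4706 = 517.647; wedge = subsidy = 17.6.
The triangle = ½ × 517.647 × 17.6 = €4555.29 thousand.

€4555.29 thousand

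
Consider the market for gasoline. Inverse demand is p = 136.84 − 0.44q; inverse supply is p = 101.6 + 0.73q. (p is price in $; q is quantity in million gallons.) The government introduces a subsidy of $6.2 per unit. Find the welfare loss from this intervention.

$16.43 million

Competitive equilibrium: 136.84 − 0.44q = 101.6 + 0.73q → q* = 30.1197, p* = 123.5874.
The subsidy lowers effective supply by 6.2: p = 95.4 + 0.73q.
New quantity: 136.84 − 0.44q = 95.4 + 0.73q → q' = 35.4188.
Overproduction Δq = 35.4188 − 30.1197 = 5.2991; wedge = subsidy = 6.2.
Welfare loss = ½ × 5.2991 × 6.2 = $16.43 million.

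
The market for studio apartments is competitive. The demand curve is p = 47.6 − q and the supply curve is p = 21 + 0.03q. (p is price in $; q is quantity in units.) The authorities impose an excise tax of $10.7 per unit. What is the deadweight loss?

$55.58

Competitive equilibrium: 47.6 − q = 21 + 0.03q → q* = 25.8252, p* = 21.7748.
With the tax, the buyer price exceeds the seller price by 10.7: (47.6 − q) − (21 + 0.03q) = 10.7 → q' = 15.4369.
Δq = 25.8252 − 15.4369 = 10.3883; the wedge equals the tax, 10.7.
Deadweight loss = ½ × 10.3883 × 10.7 = $55.58.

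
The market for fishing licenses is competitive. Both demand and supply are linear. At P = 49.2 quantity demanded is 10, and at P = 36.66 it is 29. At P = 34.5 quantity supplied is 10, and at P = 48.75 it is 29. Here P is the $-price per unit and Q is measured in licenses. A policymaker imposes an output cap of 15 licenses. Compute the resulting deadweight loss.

Demand slope = (36.66 − 49.2)/(29 − 10) = −0.66, so P = 55.8 − 0.66Q.
Supply slope = (48.75 − 34.5)/(29 − 10) = 0.75, so P = 27 + 0.75Q.
Competitive equilibrium: 55.8 − 0.66Q = 27 + 0.75Q → Q* = 20.4255, P* = 42.3191.
At Q = 15: demand price = 55.8 − 0.66·15 = 45.9; supply price = 27 + 0.75·15 = 38.25.
ΔQ = 20.4255 − 15 = 5.4255; wedge = 45.9 − 38.25 = 7.65.
DWL = ½ × 5.4255 × 7.65 = $20.75.

$20.75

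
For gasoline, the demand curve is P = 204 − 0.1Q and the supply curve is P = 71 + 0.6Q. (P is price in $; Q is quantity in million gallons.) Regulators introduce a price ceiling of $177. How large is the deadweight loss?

Competitive equilibrium: 204 − 0.1Q = 71 + 0.6Q → Q* = 190, P* = 185.
At the ceiling P = 177, quantity supplied = (177 − 71)/0.6 = 176.6667.
Willingness to pay at Q' = 176.6667: 204 − 0.1·176.6667 = 186.3333.
ΔQ = 190 − 176.6667 = 13.3333; wedge = 186.3333 − 177 = 9.3333.
Deadweight loss = ½ × 13.3333 × 9.3333 = $62.22 million.

$62.22 million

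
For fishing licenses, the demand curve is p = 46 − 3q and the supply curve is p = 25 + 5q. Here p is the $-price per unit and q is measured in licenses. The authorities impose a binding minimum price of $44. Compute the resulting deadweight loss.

$15.34

Competitive equilibrium: 46 − 3q = 25 + 5q → q* = 2.625, p* = 38.125.
At the floor p = 44, quantity demanded = (46 − 44)/3 = 0.6667.
Sellers' marginal cost at q' = 0.6667: 25 + 5·0.6667 = 28.3335.
Δq = 2.625 − 0.6667 = 1.9583; wedge = 44 − 28.3335 = 15.6665.
Deadweight loss = ½ × 1.9583 × 15.6665 = $15.34.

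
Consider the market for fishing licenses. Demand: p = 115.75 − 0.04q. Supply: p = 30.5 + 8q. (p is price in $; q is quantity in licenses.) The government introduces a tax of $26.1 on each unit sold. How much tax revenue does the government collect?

Competitive equilibrium: 115.75 − 0.04q = 30.5 + 8q → q* = 10.6032, p* = 115.3259.
With the tax, the buyer price exceeds the seller price by 26.1: (115.75 − 0.04q) − (30.5 + 8q) = 26.1 → q' = 7.357.
Tax revenue = 26.1 × 7.357 = $192.02.

$192.02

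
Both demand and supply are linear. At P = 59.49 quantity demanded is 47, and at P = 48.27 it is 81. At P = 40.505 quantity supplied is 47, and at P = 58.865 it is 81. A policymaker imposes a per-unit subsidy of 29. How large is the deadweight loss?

483.33

Demand slope = (48.27 − 59.49)/(81 − 47) = −0.33, so P = 75 − 0.33Q.
Supply slope = (58.865 − 40.505)/(81 − 47) = 0.54, so P = 15.125 + 0.54Q.
Competitive equilibrium: 75 − 0.33Q = 15.125 + 0.54Q → Q* = 68.8218, P* = 52.2888.
The subsidy lowers effective supply by 29: P = 0.54Q − 13.875.
New quantity: 75 − 0.33Q = 0.54Q − 13.875 → Q' = 102.1552.
Overproduction ΔQ = 102.1552 − 68.8218 = 33.3334; wedge = subsidy = 29.
Deadweight loss = ½ × 33.3334 × 29 = 483.33.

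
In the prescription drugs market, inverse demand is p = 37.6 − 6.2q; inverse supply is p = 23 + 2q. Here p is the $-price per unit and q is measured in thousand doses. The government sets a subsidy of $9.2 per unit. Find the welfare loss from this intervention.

Competitive equilibrium: 37.6 − 6.2q = 23 + 2q → q* = 1.7805, p* = 26.561.
The subsidy lowers effective supply by 9.2: p = 13.8 + 2q.
New quantity: 37.6 − 6.2q = 13.8 + 2q → q' = 2.9024.
Overproduction Δq = 2.9024 − 1.7805 = 1.1219; wedge = subsidy = 9.2.
The triangle = ½ × 1.1219 × 9.2 = $5.16 thousand.

$5.16 thousand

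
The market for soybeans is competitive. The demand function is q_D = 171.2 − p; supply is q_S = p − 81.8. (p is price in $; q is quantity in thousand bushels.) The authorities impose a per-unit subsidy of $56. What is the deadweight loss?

$784 thousand

In inverse form: demand p = 171.2 − q, supply p = 81.8 + q.
Competitive equilibrium: 171.2 − q = 81.8 + q → q* = 44.7, p* = 126.5.
The subsidy lowers effective supply by 56: p = 25.8 + q.
New quantity: 171.2 − q = 25.8 + q → q' = 72.7.
Overproduction Δq = 72.7 − 44.7 = 28; wedge = subsidy = 56.
Welfare loss = ½ × 28 × 56 = $784 thousand.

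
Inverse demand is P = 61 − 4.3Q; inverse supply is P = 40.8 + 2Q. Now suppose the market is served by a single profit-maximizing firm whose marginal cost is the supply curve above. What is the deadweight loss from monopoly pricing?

5.33

Competitive equilibrium: 61 − 4.3Q = 40.8 + 2Q → Q* = 3.2063, P* = 47.2127.
Marginal revenue: MR = 61 − 8.6Q. Set MR = MC: 61 − 8.6Q = 40.8 + 2Q → Q_m = 1.9057.
Price P_m = 61 − 4.3·1.9057 = 52.8055; MC(Q_m) = 40.8 + 2·1.9057 = 44.6114.
Competitive Q* = 3.2063, so ΔQ = 1.3006; wedge = 52.8055 − 44.6114 = 8.1941.
Deadweight loss = ½ × 1.3006 × 8.1941 = 5.33.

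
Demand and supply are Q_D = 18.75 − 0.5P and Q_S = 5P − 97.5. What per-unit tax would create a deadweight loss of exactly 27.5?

11

In inverse form: demand P = 37.5 − 2Q, supply P = 19.5 + 0.2Q.
Competitive equilibrium: 37.5 − 2Q = 19.5 + 0.2Q → Q* = 8.1818, P* = 21.1364.
A tax t gives ΔQ = t/2.2 and wedge t, so DWL = t²/4.4.
t²/4.4 = 27.5 → t² = 121 → t = 11.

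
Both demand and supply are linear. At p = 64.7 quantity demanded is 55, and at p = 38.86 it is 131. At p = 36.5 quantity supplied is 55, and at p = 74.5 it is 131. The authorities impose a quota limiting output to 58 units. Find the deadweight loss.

Demand slope = (38.86 − 64.7)/(131 − 55) = −0.34, so p = 83.4 − 0.34q.
Supply slope = (74.5 − 36.5)/(131 − 55) = 0.5, so p = 9 + 0.5q.
Competitive equilibrium: 83.4 − 0.34q = 9 + 0.5q → q* = 88.5714, p* = 53.2857.
At q = 58: demand price = 83.4 − 0.34·58 = 63.68; supply price = 9 + 0.5·58 = 38.
Δq = 88.5714 − 58 = 30.5714; wedge = 63.68 − 38 = 25.68.
DWL = ½ × 30.5714 × 25.68 = 392.54.

392.54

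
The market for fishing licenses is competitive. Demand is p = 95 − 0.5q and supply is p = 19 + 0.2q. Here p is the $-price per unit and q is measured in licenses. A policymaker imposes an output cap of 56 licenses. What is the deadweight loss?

Competitive equilibrium: 95 − 0.5q = 19 + 0.2q → q* = 108.5714, p* = 40.7143.
At q = 56: demand price = 95 − 0.5·56 = 67; supply price = 19 + 0.2·56 = 30.2.
Δq = 108.5714 − 56 = 52.5714; wedge = 67 − 30.2 = 36.8.
DWL = ½ × 52.5714 × 36.8 = $967.31.

$967.31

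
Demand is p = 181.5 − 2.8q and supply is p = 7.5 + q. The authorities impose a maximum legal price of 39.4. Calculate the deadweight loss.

366.54

Competitive equilibrium: 181.5 − 2.8q = 7.5 + q → q* = 45.7895, p* = 53.2895.
At the ceiling p = 39.4, quantity supplied = (39.4 − 7.5)/1 = 31.9.
Willingness to pay at q' = 31.9: 181.5 − 2.8·31.9 = 92.18.
Δq = 45.7895 − 31.9 = 13.8895; wedge = 92.18 − 39.4 = 52.78.
The triangle = ½ × 13.8895 × 52.78 = 366.54.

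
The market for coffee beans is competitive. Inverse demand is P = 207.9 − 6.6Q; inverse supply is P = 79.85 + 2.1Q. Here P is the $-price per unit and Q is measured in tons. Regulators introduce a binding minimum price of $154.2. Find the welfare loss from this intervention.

$188.46

Competitive equilibrium: 207.9 − 6.6Q = 79.85 + 2.1Q → Q* = 14.71839, P* = 110.75862.
At the floor P = 154.2, quantity demanded = (207.9 − 154.2)/6.6 = 8.13636.
Sellers' marginal cost at Q' = 8.13636: 79.85 + 2.1·8.13636 = 96.93636.
ΔQ = 14.71839 − 8.13636 = 6.58203; wedge = 154.2 − 96.93636 = 57.26364.
DWL = ½ × 6.58203 × 57.26364 = $188.46.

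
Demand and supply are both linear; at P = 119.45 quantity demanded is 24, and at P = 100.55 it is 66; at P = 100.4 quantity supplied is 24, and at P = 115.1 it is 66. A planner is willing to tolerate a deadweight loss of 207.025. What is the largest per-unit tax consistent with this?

Demand slope = (100.55 − 119.45)/(66 − 24) = −0.45, so P = 130.25 − 0.45Q.
Supply slope = (115.1 − 100.4)/(66 − 24) = 0.35, so P = 92 + 0.35Q.
Competitive equilibrium: 130.25 − 0.45Q = 92 + 0.35Q → Q* = 47.8125, P* = 108.7344.
A tax t gives ΔQ = t/0.8 and wedge t, so DWL = t²/1.6.
t²/1.6 = 207.025 → t² = 331.24 → t = 18.2.

18.2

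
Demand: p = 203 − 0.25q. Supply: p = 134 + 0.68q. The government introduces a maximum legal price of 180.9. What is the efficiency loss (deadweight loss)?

Competitive equilibrium: 203 − 0.25q = 134 + 0.68q → q* = 74.1935, p* = 184.4516.
At the ceiling p = 180.9, quantity supplied = (180.9 − 134)/0.68 = 68.9706.
Willingness to pay at q' = 68.9706: 203 − 0.25·68.9706 = 185.7574.
Δq = 74.1935 − 68.9706 = 5.2229; wedge = 185.7574 − 180.9 = 4.8574.
The triangle = ½ × 5.2229 × 4.8574 = 12.68.

12.68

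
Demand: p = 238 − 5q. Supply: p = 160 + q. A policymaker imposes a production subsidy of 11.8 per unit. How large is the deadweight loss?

11.60

Competitive equilibrium: 238 − 5q = 160 + q → q* = 13, p* = 173.
The subsidy lowers effective supply by 11.8: p = 148.2 + q.
New quantity: 238 − 5q = 148.2 + q → q' = 14.9667.
Overproduction Δq = 14.9667 − 13 = 1.9667; wedge = subsidy = 11.8.
The triangle = ½ × 1.9667 × 11.8 = 11.60.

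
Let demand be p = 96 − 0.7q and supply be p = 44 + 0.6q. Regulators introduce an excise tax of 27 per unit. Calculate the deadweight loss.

Competitive equilibrium: 96 − 0.7q = 44 + 0.6q → q* = 40, p* = 68.
With the tax, the buyer price exceeds the seller price by 27: (96 − 0.7q) − (44 + 0.6q) = 27 → q' = 19.2308.
Δq = 40 − 19.2308 = 20.7692; the wedge equals the tax, 27.
Deadweight loss = ½ × 20.7692 × 27 = 280.38.

280.38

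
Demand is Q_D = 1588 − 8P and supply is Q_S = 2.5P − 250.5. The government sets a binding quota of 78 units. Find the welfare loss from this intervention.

3132.40

In inverse form: demand P = 198.5 − 0.125Q, supply P = 100.2 + 0.4Q.
Competitive equilibrium: 198.5 − 0.125Q = 100.2 + 0.4Q → Q* = 187.2381, P* = 175.0952.
At Q = 78: demand price = 198.5 − 0.125·78 = 188.75; supply price = 100.2 + 0.4·78 = 131.4.
ΔQ = 187.2381 − 78 = 109.2381; wedge = 188.75 − 131.4 = 57.35.
Deadweight loss = ½ × 109.2381 × 57.35 = 3132.40.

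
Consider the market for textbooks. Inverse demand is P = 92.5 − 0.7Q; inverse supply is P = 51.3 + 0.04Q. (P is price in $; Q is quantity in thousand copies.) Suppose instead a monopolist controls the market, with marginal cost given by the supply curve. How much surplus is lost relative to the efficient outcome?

$271.02 thousand

Competitive equilibrium: 92.5 − 0.7Q = 51.3 + 0.04Q → Q* = 55.6757, P* = 53.527.
Marginal revenue: MR = 92.5 − 1.4Q. Set MR = MC: 92.5 − 1.4Q = 51.3 + 0.04Q → Q_m = 28.6111.
Price P_m = 92.5 − 0.7·28.6111 = 72.4722; MC(Q_m) = 51.3 + 0.04·28.6111 = 52.4444.
Competitive Q* = 55.6757, so ΔQ = 27.0646; wedge = 72.4722 − 52.4444 = 20.0278.
Deadweight loss = ½ × 27.0646 × 20.0278 = $271.02 thousand.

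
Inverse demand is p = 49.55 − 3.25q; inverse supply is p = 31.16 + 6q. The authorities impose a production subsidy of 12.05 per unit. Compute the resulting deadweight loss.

Competitive equilibrium: 49.55 − 3.25q = 31.16 + 6q → q* = 1.9881, p* = 43.0886.
The subsidy lowers effective supply by 12.05: p = 19.11 + 6q.
New quantity: 49.55 − 3.25q = 19.11 + 6q → q' = 3.2908.
Overproduction Δq = 3.2908 − 1.9881 = 1.3027; wedge = subsidy = 12.05.
Deadweight loss = ½ × 1.3027 × 12.05 = 7.85.

7.85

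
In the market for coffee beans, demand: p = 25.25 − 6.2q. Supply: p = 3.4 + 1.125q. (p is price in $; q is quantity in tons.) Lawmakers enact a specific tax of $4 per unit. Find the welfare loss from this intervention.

$1.09

Competitive equilibrium: 25.25 − 6.2q = 3.4 + 1.125q → q* = 2.9829, p* = 6.7558.
With the tax, the buyer price exceeds the seller price by 4: (25.25 − 6.2q) − (3.4 + 1.125q) = 4 → q' = 2.4369.
Δq = 2.9829 − 2.4369 = 0.546; the wedge equals the tax, 4.
The triangle = ½ × 0.546 × 4 = $1.09.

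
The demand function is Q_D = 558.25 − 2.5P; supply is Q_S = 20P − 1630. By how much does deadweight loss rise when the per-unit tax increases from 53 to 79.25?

3857.29

In inverse form: demand P = 223.3 − 0.4Q, supply P = 81.5 + 0.05Q.
Competitive equilibrium: 223.3 − 0.4Q = 81.5 + 0.05Q → Q* = 315.1111, P* = 97.2556.
For a per-unit tax t: ΔQ = t/0.45, so DWL = ½·t·(t/0.45) = t²/0.9.
At t = 53: DWL = 3121.111. At t = 79.25: DWL = 6978.403.
Increase = 6978.403 − 3121.111 = 3857.29.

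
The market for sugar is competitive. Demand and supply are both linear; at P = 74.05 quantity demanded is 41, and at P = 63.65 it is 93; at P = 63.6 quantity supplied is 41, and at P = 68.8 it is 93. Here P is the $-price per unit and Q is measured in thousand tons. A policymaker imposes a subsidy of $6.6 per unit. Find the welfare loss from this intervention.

$72.60 thousand

Demand slope = (63.65 − 74.05)/(93 − 41) = −0.2, so P = 82.25 − 0.2Q.
Supply slope = (68.8 − 63.6)/(93 − 41) = 0.1, so P = 59.5 + 0.1Q.
Competitive equilibrium: 82.25 − 0.2Q = 59.5 + 0.1Q → Q* = 75.8333, P* = 67.0833.
The subsidy lowers effective supply by 6.6: P = 52.9 + 0.1Q.
New quantity: 82.25 − 0.2Q = 52.9 + 0.1Q → Q' = 97.8333.
Overproduction ΔQ = 97.8333 − 75.8333 = 22; wedge = subsidy = 6.6.
Deadweight loss = ½ × 22 × 6.6 = $72.60 thousand.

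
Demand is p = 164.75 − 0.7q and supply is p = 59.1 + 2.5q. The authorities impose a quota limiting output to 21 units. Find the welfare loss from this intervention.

Competitive equilibrium: 164.75 − 0.7q = 59.1 + 2.5q → q* = 33.0156, p* = 141.6391.
At q = 21: demand price = 164.75 − 0.7·21 = 150.05; supply price = 59.1 + 2.5·21 = 111.6.
Δq = 33.0156 − 21 = 12.0156; wedge = 150.05 − 111.6 = 38.45.
Welfare loss = ½ × 12.0156 × 38.45 = 231.

231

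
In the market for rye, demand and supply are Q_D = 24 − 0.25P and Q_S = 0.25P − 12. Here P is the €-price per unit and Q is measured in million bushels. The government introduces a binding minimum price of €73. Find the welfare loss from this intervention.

€0.25 million

In inverse form: demand P = 96 − 4Q, supply P = 48 + 4Q.
Competitive equilibrium: 96 − 4Q = 48 + 4Q → Q* = 6, P* = 72.
At the floor P = 73, quantity demanded = (96 − 73)/4 = 5.75.
Sellers' marginal cost at Q' = 5.75: 48 + 4·5.75 = 71.
ΔQ = 6 − 5.75 = 0.25; wedge = 73 − 71 = 2.
Deadweight loss = ½ × 0.25 × 2 = €0.25 million.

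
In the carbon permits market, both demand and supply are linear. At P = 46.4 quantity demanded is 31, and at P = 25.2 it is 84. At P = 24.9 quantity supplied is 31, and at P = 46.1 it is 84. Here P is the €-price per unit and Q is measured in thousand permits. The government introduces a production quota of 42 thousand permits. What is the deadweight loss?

€100.81 thousand

Demand slope = (25.2 − 46.4)/(84 − 31) = −0.4, so P = 58.8 − 0.4Q.
Supply slope = (46.1 − 24.9)/(84 − 31) = 0.4, so P = 12.5 + 0.4Q.
Competitive equilibrium: 58.8 − 0.4Q = 12.5 + 0.4Q → Q* = 57.875, P* = 35.65.
At Q = 42: demand price = 58.8 − 0.4·42 = 42; supply price = 12.5 + 0.4·42 = 29.3.
ΔQ = 57.875 − 42 = 15.875; wedge = 42 − 29.3 = 12.7.
Deadweight loss = ½ × 15.875 × 12.7 = €100.81 thousand.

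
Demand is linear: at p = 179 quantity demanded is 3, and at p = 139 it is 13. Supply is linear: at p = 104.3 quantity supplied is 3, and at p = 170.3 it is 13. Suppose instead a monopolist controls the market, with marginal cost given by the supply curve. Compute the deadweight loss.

Demand slope = (139 − 179)/(13 − 3) = −4, so p = 191 − 4q.
Supply slope = (170.3 − 104.3)/(13 − 3) = 6.6, so p = 84.5 + 6.6q.
Competitive equilibrium: 191 − 4q = 84.5 + 6.6q → q* = 10.0472, p* = 150.8113.
Marginal revenue: MR = 191 − 8q. Set MR = MC: 191 − 8q = 84.5 + 6.6q → q_m = 7.2945.
Price p_m = 191 − 4·7.2945 = 161.822; MC(q_m) = 84.5 + 6.6·7.2945 = 132.6437.
Competitive q* = 10.0472, so Δq = 2.7527; wedge = 161.822 − 132.6437 = 29.1783.
Deadweight loss = ½ × 2.7527 × 29.1783 = 40.16.

40.16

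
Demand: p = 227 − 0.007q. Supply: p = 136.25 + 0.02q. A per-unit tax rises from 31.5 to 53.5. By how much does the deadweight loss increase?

Competitive equilibrium: 227 − 0.007q = 136.25 + 0.02q → q* = 3361.1111, p* = 203.4722.
For a per-unit tax t: Δq = t/0.027, so DWL = ½·t·(t/0.027) = t²/0.054.
At t = 31.5: DWL = 18375. At t = 53.5: DWL = 53004.63.
Increase = 53004.63 − 18375 = 34629.63.

34629.63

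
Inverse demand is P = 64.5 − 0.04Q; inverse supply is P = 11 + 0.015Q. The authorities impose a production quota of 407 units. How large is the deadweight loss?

8801.30

Competitive equilibrium: 64.5 − 0.04Q = 11 + 0.015Q → Q* = 972.7273, P* = 25.5909.
At Q = 407: demand price = 64.5 − 0.04·407 = 48.22; supply price = 11 + 0.015·407 = 17.105.
ΔQ = 972.7273 − 407 = 565.7273; wedge = 48.22 − 17.105 = 31.115.
DWL = ½ × 565.7273 × 31.115 = 8801.30.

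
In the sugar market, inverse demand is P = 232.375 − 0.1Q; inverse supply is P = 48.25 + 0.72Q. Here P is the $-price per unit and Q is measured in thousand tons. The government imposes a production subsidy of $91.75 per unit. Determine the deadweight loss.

Competitive equilibrium: 232.375 − 0.1Q = 48.25 + 0.72Q → Q* = 224.5427, P* = 209.9207.
The subsidy lowers effective supply by 91.75: P = 0.72Q − 43.5.
New quantity: 232.375 − 0.1Q = 0.72Q − 43.5 → Q' = 336.4329.
Overproduction ΔQ = 336.4329 − 224.5427 = 111.8902; wedge = subsidy = 91.75.
Deadweight loss = ½ × 111.8902 × 91.75 = $5132.96 thousand.

$5132.96 thousand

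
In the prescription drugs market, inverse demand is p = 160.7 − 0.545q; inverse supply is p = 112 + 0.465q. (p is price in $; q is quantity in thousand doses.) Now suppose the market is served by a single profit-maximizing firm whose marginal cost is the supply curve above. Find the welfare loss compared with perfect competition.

$144.22 thousand

Competitive equilibrium: 160.7 − 0.545q = 112 + 0.465q → q* = 48.2178, p* = 134.4213.
Marginal revenue: MR = 160.7 − 1.09q. Set MR = MC: 160.7 − 1.09q = 112 + 0.465q → q_m = 31.3183.
Price p_m = 160.7 − 0.545·31.3183 = 143.6315; MC(q_m) = 112 + 0.465·31.3183 = 126.563.
Competitive q* = 48.2178, so Δq = 16.8995; wedge = 143.6315 − 126.563 = 17.0685.
Welfare loss = ½ × 16.8995 × 17.0685 = $144.22 thousand.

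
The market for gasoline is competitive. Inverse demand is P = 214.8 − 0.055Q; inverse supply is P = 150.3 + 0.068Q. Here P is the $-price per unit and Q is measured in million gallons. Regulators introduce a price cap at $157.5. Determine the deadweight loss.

$10771.65 million

Competitive equilibrium: 214.8 − 0.055Q = 150.3 + 0.068Q → Q* = 524.39024, P* = 185.95854.
At the ceiling P = 157.5, quantity supplied = (157.5 − 150.3)/0.068 = 105.88235.
Willingness to pay at Q' = 105.88235: 214.8 − 0.055·105.88235 = 208.97647.
ΔQ = 524.39024 − 105.88235 = 418.50789; wedge = 208.97647 − 157.5 = 51.47647.
DWL = ½ × 418.50789 × 51.47647 = $10771.65 million.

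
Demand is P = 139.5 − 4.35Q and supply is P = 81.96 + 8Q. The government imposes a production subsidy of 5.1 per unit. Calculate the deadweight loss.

1.05

Competitive equilibrium: 139.5 − 4.35Q = 81.96 + 8Q → Q* = 4.6591, P* = 119.2329.
The subsidy lowers effective supply by 5.1: P = 76.86 + 8Q.
New quantity: 139.5 − 4.35Q = 76.86 + 8Q → Q' = 5.0721.
Overproduction ΔQ = 5.0721 − 4.6591 = 0.413; wedge = subsidy = 5.1.
DWL = ½ × 0.413 × 5.1 = 1.05.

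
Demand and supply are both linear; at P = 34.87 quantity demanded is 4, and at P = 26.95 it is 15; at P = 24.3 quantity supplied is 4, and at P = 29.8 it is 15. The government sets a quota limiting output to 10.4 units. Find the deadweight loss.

Demand slope = (26.95 − 34.87)/(15 − 4) = −0.72, so P = 37.75 − 0.72Q.
Supply slope = (29.8 − 24.3)/(15 − 4) = 0.5, so P = 22.3 + 0.5Q.
Competitive equilibrium: 37.75 − 0.72Q = 22.3 + 0.5Q → Q* = 12.6639, P* = 28.632.
At Q = 10.4: demand price = 37.75 − 0.72·10.4 = 30.262; supply price = 22.3 + 0.5·10.4 = 27.5.
ΔQ = 12.6639 − 10.4 = 2.2639; wedge = 30.262 − 27.5 = 2.762.
Deadweight loss = ½ × 2.2639 × 2.762 = 3.13.

3.13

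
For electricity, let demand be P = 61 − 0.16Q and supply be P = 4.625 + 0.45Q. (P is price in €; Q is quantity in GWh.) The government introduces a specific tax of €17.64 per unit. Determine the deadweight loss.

€255.06

Competitive equilibrium: 61 − 0.16Q = 4.625 + 0.45Q → Q* = 92.418, P* = 46.2131.
With the tax, the buyer price exceeds the seller price by 17.64: (61 − 0.16Q) − (4.625 + 0.45Q) = 17.64 → Q' = 63.5.
ΔQ = 92.418 − 63.5 = 28.918; the wedge equals the tax, 17.64.
DWL = ½ × 28.918 × 17.64 = €255.06.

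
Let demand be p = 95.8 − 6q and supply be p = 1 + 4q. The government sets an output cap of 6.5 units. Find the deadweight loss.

44.402

Competitive equilibrium: 95.8 − 6q = 1 + 4q → q* = 9.48, p* = 38.92.
At q = 6.5: demand price = 95.8 − 6·6.5 = 56.8; supply price = 1 + 4·6.5 = 27.
Δq = 9.48 − 6.5 = 2.98; wedge = 56.8 − 27 = 29.8.
The triangle = ½ × 2.98 × 29.8 = 44.402.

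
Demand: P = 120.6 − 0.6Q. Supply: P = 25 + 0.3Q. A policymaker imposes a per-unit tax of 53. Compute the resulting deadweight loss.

1560.56

Competitive equilibrium: 120.6 − 0.6Q = 25 + 0.3Q → Q* = 106.2222, P* = 56.8667.
With the tax, the buyer price exceeds the seller price by 53: (120.6 − 0.6Q) − (25 + 0.3Q) = 53 → Q' = 47.3333.
ΔQ = 106.2222 − 47.3333 = 58.8889; the wedge equals the tax, 53.
Deadweight loss = ½ × 58.8889 × 53 = 1560.56.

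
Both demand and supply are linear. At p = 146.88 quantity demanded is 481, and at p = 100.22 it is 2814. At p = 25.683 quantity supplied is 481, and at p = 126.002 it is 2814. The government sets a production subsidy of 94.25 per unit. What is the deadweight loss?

Demand slope = (100.22 − 146.88)/(2814 − 481) = −0.02, so p = 156.5 − 0.02q.
Supply slope = (126.002 − 25.683)/(2814 − 481) = 0.043, so p = 5 + 0.043q.
Competitive equilibrium: 156.5 − 0.02q = 5 + 0.043q → q* = 2404.7619, p* = 108.4048.
The subsidy lowers effective supply by 94.25: p = 0.043q − 89.25.
New quantity: 156.5 − 0.02q = 0.043q − 89.25 → q' = 3900.7937.
Overproduction Δq = 3900.7937 − 2404.7619 = 1496.0318; wedge = subsidy = 94.25.
Deadweight loss = ½ × 1496.0318 × 94.25 = 70500.50.

70500.50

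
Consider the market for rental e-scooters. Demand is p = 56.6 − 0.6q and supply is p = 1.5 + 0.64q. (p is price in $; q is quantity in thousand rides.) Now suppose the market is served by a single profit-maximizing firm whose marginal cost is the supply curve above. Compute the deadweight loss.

Competitive equilibrium: 56.6 − 0.6q = 1.5 + 0.64q → q* = 44.4355, p* = 29.9387.
Marginal revenue: MR = 56.6 − 1.2q. Set MR = MC: 56.6 − 1.2q = 1.5 + 0.64q → q_m = 29.9457.
Price p_m = 56.6 − 0.6·29.9457 = 38.6326; MC(q_m) = 1.5 + 0.64·29.9457 = 20.6652.
Competitive q* = 44.4355, so Δq = 14.4898; wedge = 38.6326 − 20.6652 = 17.9674.
Welfare loss = ½ × 14.4898 × 17.9674 = $130.17 thousand.

$130.17 thousand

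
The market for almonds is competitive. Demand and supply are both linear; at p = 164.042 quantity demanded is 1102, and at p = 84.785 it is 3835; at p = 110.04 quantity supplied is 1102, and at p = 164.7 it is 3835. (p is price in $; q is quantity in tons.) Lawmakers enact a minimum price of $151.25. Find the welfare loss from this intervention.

Demand slope = (84.785 − 164.042)/(3835 − 1102) = −0.029, so p = 196 − 0.029q.
Supply slope = (164.7 − 110.04)/(3835 − 1102) = 0.02, so p = 88 + 0.02q.
Competitive equilibrium: 196 − 0.029q = 88 + 0.02q → q* = 2204.08163, p* = 132.08163.
At the floor p = 151.25, quantity demanded = (196 − 151.25)/0.029 = 1543.10345.
Sellers' marginal cost at q' = 1543.10345: 88 + 0.02·1543.10345 = 118.86207.
Δq = 2204.08163 − 1543.10345 = 660.97818; wedge = 151.25 − 118.86207 = 32.38793.
DWL = ½ × 660.97818 × 32.38793 = $10703.86.

$10703.86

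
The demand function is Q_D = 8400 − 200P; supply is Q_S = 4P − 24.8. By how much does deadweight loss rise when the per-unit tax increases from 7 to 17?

470.59

In inverse form: demand P = 42 − 0.005Q, supply P = 6.2 + 0.25Q.
Competitive equilibrium: 42 − 0.005Q = 6.2 + 0.25Q → Q* = 140.3922, P* = 41.298.
For a per-unit tax t: ΔQ = t/0.255, so DWL = ½·t·(t/0.255) = t²/0.51.
At t = 7: DWL = 96.078. At t = 17: DWL = 566.667.
Increase = 566.667 − 96.078 = 470.59.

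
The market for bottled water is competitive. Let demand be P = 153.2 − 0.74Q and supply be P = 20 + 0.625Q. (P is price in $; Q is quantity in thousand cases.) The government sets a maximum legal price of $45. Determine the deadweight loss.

Competitive equilibrium: 153.2 − 0.74Q = 20 + 0.625Q → Q* = 97.5824, P* = 80.989.
At the ceiling P = 45, quantity supplied = (45 − 20)/0.625 = 40.
Willingness to pay at Q' = 40: 153.2 − 0.74·40 = 123.6.
ΔQ = 97.5824 − 40 = 57.5824; wedge = 123.6 − 45 = 78.6.
Welfare loss = ½ × 57.5824 × 78.6 = $2262.99 thousand.

$2262.99 thousand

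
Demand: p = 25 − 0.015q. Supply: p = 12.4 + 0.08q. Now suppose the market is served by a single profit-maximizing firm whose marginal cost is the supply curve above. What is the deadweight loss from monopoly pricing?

15.54

Competitive equilibrium: 25 − 0.015q = 12.4 + 0.08q → q* = 132.6316, p* = 23.0105.
Marginal revenue: MR = 25 − 0.03q. Set MR = MC: 25 − 0.03q = 12.4 + 0.08q → q_m = 114.5455.
Price p_m = 25 − 0.015·114.5455 = 23.2818; MC(q_m) = 12.4 + 0.08·114.5455 = 21.5636.
Competitive q* = 132.6316, so Δq = 18.0861; wedge = 23.2818 − 21.5636 = 1.7182.
DWL = ½ × 18.0861 × 1.7182 = 15.54.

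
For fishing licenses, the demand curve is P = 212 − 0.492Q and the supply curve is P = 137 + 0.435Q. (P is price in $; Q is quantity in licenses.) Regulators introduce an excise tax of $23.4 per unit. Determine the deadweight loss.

Competitive equilibrium: 212 − 0.492Q = 137 + 0.435Q → Q* = 80.9061, P* = 172.1942.
With the tax, the buyer price exceeds the seller price by 23.4: (212 − 0.492Q) − (137 + 0.435Q) = 23.4 → Q' = 55.6634.
ΔQ = 80.9061 − 55.6634 = 25.2427; the wedge equals the tax, 23.4.
Deadweight loss = ½ × 25.2427 × 23.4 = $295.34.

$295.34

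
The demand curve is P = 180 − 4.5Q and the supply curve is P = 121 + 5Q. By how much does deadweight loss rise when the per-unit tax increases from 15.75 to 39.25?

68.03

Competitive equilibrium: 180 − 4.5Q = 121 + 5Q → Q* = 6.2105, P* = 152.0526.
For a per-unit tax t: ΔQ = t/9.5, so DWL = ½·t·(t/9.5) = t²/19.
At t = 15.75: DWL = 13.056. At t = 39.25: DWL = 81.082.
Increase = 81.082 − 13.056 = 68.03.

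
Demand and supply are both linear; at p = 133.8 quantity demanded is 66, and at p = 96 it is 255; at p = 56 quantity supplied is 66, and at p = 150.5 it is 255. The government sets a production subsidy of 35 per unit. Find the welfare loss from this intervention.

875

Demand slope = (96 − 133.8)/(255 − 66) = −0.2, so p = 147 − 0.2q.
Supply slope = (150.5 − 56)/(255 − 66) = 0.5, so p = 23 + 0.5q.
Competitive equilibrium: 147 − 0.2q = 23 + 0.5q → q* = 177.1429, p* = 111.5714.
The subsidy lowers effective supply by 35: p = 0.5q − 12.
New quantity: 147 − 0.2q = 0.5q − 12 → q' = 227.1429.
Overproduction Δq = 227.1429 − 177.1429 = 50; wedge = subsidy = 35.
The triangle = ½ × 50 × 35 = 875.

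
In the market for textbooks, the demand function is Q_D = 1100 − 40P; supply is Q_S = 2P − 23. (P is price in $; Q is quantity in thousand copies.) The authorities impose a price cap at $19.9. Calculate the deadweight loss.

$49.10 thousand

In inverse form: demand P = 27.5 − 0.025Q, supply P = 11.5 + 0.5Q.
Competitive equilibrium: 27.5 − 0.025Q = 11.5 + 0.5Q → Q* = 30.4762, P* = 26.7381.
At the ceiling P = 19.9, quantity supplied = (19.9 − 11.5)/0.5 = 16.8.
Willingness to pay at Q' = 16.8: 27.5 − 0.025·16.8 = 27.08.
ΔQ = 30.4762 − 16.8 = 13.6762; wedge = 27.08 − 19.9 = 7.18.
Welfare loss = ½ × 13.6762 × 7.18 = $49.10 thousand.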